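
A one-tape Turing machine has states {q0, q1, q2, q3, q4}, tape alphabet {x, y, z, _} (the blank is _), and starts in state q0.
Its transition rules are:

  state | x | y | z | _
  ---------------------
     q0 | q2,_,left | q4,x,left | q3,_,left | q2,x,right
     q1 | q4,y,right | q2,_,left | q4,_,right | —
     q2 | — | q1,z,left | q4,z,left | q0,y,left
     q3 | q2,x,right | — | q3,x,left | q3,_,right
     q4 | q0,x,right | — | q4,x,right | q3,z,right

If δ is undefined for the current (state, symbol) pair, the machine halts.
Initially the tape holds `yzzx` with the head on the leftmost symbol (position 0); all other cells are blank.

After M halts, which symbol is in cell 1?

y

state=q0 head=0 tape=___[y]zzx   (q0,y)→(q4,x,left)
state=q4 head=-1 tape=__[_]xzzx   (q4,_)→(q3,z,right)
state=q3 head=0 tape=__z[x]zzx   (q3,x)→(q2,x,right)
state=q2 head=1 tape=__zx[z]zx   (q2,z)→(q4,z,left)
state=q4 head=0 tape=__z[x]zzx   (q4,x)→(q0,x,right)
state=q0 head=1 tape=__zx[z]zx   (q0,z)→(q3,_,left)
state=q3 head=0 tape=__z[x]_zx   (q3,x)→(q2,x,right)
state=q2 head=1 tape=__zx[_]zx   (q2,_)→(q0,y,left)
state=q0 head=0 tape=__z[x]yzx   (q0,x)→(q2,_,left)
state=q2 head=-1 tape=__[z]_yzx   (q2,z)→(q4,z,left)
state=q4 head=-2 tape=_[_]z_yzx   (q4,_)→(q3,z,right)
state=q3 head=-1 tape=_z[z]_yzx   (q3,z)→(q3,x,left)
state=q3 head=-2 tape=_[z]x_yzx   (q3,z)→(q3,x,left)
state=q3 head=-3 tape=[_]xx_yzx   (q3,_)→(q3,_,right)
state=q3 head=-2 tape=_[x]x_yzx   (q3,x)→(q2,x,right)
state=q2 head=-1 tape=_x[x]_yzx
Cell 1 holds y when M halts.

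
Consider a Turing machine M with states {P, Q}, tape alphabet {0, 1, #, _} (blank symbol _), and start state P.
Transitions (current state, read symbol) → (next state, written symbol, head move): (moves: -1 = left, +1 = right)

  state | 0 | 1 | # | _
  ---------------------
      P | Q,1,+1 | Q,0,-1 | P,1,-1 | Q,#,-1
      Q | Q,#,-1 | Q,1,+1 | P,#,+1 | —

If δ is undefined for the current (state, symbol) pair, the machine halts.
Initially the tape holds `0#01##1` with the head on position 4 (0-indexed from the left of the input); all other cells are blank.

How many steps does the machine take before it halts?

19

state=P head=4 tape=0#01[#]#1_   (P,#)→(P,1,-1)
state=P head=3 tape=0#0[1]1#1_   (P,1)→(Q,0,-1)
state=Q head=2 tape=0#[0]01#1_   (Q,0)→(Q,#,-1)
state=Q head=1 tape=0[#]#01#1_   (Q,#)→(P,#,+1)
state=P head=2 tape=0#[#]01#1_   (P,#)→(P,1,-1)
state=P head=1 tape=0[#]101#1_   (P,#)→(P,1,-1)
state=P head=0 tape=[0]1101#1_   (P,0)→(Q,1,+1)
state=Q head=1 tape=1[1]101#1_   (Q,1)→(Q,1,+1)
state=Q head=2 tape=11[1]01#1_   (Q,1)→(Q,1,+1)
state=Q head=3 tape=111[0]1#1_   (Q,0)→(Q,#,-1)
state=Q head=2 tape=11[1]#1#1_   (Q,1)→(Q,1,+1)
state=Q head=3 tape=111[#]1#1_   (Q,#)→(P,#,+1)
state=P head=4 tape=111#[1]#1_   (P,1)→(Q,0,-1)
state=Q head=3 tape=111[#]0#1_   (Q,#)→(P,#,+1)
state=P head=4 tape=111#[0]#1_   (P,0)→(Q,1,+1)
state=Q head=5 tape=111#1[#]1_   (Q,#)→(P,#,+1)
state=P head=6 tape=111#1#[1]_   (P,1)→(Q,0,-1)
state=Q head=5 tape=111#1[#]0_   (Q,#)→(P,#,+1)
state=P head=6 tape=111#1#[0]_   (P,0)→(Q,1,+1)
state=Q head=7 tape=111#1#1[_]
M halts after 19 transitions.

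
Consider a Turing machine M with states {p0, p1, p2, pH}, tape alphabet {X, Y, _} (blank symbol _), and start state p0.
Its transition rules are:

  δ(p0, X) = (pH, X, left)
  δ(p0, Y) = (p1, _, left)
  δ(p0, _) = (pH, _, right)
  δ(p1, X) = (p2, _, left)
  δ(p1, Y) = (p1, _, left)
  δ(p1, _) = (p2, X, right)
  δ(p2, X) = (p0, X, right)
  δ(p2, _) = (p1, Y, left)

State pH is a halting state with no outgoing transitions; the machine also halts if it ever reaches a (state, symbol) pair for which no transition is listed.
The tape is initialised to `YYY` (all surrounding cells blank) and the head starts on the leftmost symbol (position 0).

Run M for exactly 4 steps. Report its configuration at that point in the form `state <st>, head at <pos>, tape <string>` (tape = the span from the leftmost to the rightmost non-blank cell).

state=p0 head=0 tape=__[Y]YY   (p0,Y)→(p1,_,left)
state=p1 head=-1 tape=_[_]_YY   (p1,_)→(p2,X,right)
state=p2 head=0 tape=_X[_]YY   (p2,_)→(p1,Y,left)
state=p1 head=-1 tape=_[X]YYY   (p1,X)→(p2,_,left)
state=p2 head=-2 tape=[_]_YYY
After 4 steps: state p2, head at -2, tape YYY.

state p2, head at -2, tape YYY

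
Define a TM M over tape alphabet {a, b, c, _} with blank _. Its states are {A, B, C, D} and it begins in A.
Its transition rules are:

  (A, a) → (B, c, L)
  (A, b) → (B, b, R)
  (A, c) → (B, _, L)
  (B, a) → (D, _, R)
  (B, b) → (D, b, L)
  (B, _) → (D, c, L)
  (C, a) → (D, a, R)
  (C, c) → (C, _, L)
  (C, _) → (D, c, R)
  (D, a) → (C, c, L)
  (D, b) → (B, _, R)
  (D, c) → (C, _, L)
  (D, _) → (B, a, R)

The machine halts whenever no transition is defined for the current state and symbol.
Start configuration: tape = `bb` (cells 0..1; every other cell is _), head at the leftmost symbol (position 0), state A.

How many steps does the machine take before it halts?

17

A | ___[b]b   read b → write b, move R, go to B
B | ___b[b]   read b → write b, move L, go to D
D | ___[b]b   read b → write _, move R, go to B
B | ____[b]   read b → write b, move L, go to D
D | ___[_]b   read _ → write a, move R, go to B
B | ___a[b]   read b → write b, move L, go to D
D | ___[a]b   read a → write c, move L, go to C
C | __[_]cb   read _ → write c, move R, go to D
D | __c[c]b   read c → write _, move L, go to C
C | __[c]_b   read c → write _, move L, go to C
C | _[_]__b   read _ → write c, move R, go to D
D | _c[_]_b   read _ → write a, move R, go to B
B | _ca[_]b   read _ → write c, move L, go to D
D | _c[a]cb   read a → write c, move L, go to C
C | _[c]ccb   read c → write _, move L, go to C
C | [_]_ccb   read _ → write c, move R, go to D
D | c[_]ccb   read _ → write a, move R, go to B
B | ca[c]cb
M halts after 17 transitions.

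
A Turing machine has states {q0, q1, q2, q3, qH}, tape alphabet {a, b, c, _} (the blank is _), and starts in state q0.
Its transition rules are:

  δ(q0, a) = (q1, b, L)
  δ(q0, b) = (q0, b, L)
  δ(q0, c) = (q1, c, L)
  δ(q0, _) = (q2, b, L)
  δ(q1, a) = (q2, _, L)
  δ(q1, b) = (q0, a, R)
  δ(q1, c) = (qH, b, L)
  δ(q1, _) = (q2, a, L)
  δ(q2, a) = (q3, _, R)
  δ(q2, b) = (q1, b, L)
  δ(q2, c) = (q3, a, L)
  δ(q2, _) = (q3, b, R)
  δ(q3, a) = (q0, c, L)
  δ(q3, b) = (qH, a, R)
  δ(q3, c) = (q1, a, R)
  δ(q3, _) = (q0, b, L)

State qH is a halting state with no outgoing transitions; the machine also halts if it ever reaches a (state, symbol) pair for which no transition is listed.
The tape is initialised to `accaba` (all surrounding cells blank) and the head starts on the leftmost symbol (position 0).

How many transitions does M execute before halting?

state=q0 head=0 tape=____[a]ccaba   (q0,a)→(q1,b,L)
state=q1 head=-1 tape=___[_]bccaba   (q1,_)→(q2,a,L)
state=q2 head=-2 tape=__[_]abccaba   (q2,_)→(q3,b,R)
state=q3 head=-1 tape=__b[a]bccaba   (q3,a)→(q0,c,L)
state=q0 head=-2 tape=__[b]cbccaba   (q0,b)→(q0,b,L)
state=q0 head=-3 tape=_[_]bcbccaba   (q0,_)→(q2,b,L)
state=q2 head=-4 tape=[_]bbcbccaba   (q2,_)→(q3,b,R)
state=q3 head=-3 tape=b[b]bcbccaba   (q3,b)→(qH,a,R)
state=qH head=-2 tape=ba[b]cbccaba
M halts after 8 transitions.

8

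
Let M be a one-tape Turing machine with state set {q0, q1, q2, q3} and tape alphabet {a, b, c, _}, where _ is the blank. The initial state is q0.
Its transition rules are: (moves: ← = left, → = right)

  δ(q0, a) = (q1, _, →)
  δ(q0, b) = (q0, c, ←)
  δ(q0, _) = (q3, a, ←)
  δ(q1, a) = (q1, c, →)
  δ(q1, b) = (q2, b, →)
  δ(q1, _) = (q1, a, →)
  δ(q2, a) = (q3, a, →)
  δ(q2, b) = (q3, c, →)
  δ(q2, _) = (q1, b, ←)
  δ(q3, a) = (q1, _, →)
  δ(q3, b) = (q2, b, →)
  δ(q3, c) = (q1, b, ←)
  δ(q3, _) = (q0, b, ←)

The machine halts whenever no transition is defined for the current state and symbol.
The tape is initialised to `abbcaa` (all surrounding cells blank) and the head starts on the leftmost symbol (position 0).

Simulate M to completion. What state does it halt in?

q1

q0 | [a]bbcaa   read a → write _, move →, go to q1
q1 | _[b]bcaa   read b → write b, move →, go to q2
q2 | _b[b]caa   read b → write c, move →, go to q3
q3 | _bc[c]aa   read c → write b, move ←, go to q1
q1 | _b[c]baa
No transition is defined for (q1, c); M halts in state q1.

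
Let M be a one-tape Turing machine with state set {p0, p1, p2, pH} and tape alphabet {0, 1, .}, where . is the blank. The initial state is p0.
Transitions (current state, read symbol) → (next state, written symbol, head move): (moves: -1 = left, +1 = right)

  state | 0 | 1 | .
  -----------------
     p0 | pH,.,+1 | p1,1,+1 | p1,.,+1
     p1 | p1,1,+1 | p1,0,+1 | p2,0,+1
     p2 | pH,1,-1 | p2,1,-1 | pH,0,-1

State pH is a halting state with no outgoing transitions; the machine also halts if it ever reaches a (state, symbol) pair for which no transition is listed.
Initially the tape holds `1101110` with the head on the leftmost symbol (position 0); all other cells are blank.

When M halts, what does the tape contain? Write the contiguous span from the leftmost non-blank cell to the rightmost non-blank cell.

state=p0 head=0 tape=[1]101110..   (p0,1)→(p1,1,+1)
state=p1 head=1 tape=1[1]01110..   (p1,1)→(p1,0,+1)
state=p1 head=2 tape=10[0]1110..   (p1,0)→(p1,1,+1)
state=p1 head=3 tape=101[1]110..   (p1,1)→(p1,0,+1)
state=p1 head=4 tape=1010[1]10..   (p1,1)→(p1,0,+1)
state=p1 head=5 tape=10100[1]0..   (p1,1)→(p1,0,+1)
state=p1 head=6 tape=101000[0]..   (p1,0)→(p1,1,+1)
state=p1 head=7 tape=1010001[.].   (p1,.)→(p2,0,+1)
state=p2 head=8 tape=10100010[.]   (p2,.)→(pH,0,-1)
state=pH head=7 tape=1010001[0]0
The non-blank tape span at halt is 101000100.

101000100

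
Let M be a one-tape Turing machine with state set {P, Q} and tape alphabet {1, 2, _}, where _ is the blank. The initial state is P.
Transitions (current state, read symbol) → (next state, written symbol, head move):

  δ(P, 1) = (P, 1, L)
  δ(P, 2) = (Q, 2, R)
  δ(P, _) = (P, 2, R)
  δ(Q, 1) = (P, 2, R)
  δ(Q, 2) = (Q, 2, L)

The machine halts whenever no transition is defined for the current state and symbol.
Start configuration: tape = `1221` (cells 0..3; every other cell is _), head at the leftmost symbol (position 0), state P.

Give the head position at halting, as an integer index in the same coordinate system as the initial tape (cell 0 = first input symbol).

-2

state=P head=0 tape=__[1]221   (P,1)→(P,1,L)
state=P head=-1 tape=_[_]1221   (P,_)→(P,2,R)
state=P head=0 tape=_2[1]221   (P,1)→(P,1,L)
state=P head=-1 tape=_[2]1221   (P,2)→(Q,2,R)
state=Q head=0 tape=_2[1]221   (Q,1)→(P,2,R)
state=P head=1 tape=_22[2]21   (P,2)→(Q,2,R)
state=Q head=2 tape=_222[2]1   (Q,2)→(Q,2,L)
state=Q head=1 tape=_22[2]21   (Q,2)→(Q,2,L)
state=Q head=0 tape=_2[2]221   (Q,2)→(Q,2,L)
state=Q head=-1 tape=_[2]2221   (Q,2)→(Q,2,L)
state=Q head=-2 tape=[_]22221
At halt the head is at cell -2.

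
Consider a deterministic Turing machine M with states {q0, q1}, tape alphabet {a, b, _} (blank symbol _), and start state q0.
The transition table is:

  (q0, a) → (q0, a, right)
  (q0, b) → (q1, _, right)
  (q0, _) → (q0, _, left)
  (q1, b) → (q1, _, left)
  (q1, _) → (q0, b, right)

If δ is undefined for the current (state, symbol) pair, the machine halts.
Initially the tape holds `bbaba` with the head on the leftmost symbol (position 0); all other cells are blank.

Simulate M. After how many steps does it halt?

q0 | [b]baba   read b → write _, move right, go to q1
q1 | _[b]aba   read b → write _, move left, go to q1
q1 | [_]_aba   read _ → write b, move right, go to q0
q0 | b[_]aba   read _ → write _, move left, go to q0
q0 | [b]_aba   read b → write _, move right, go to q1
q1 | _[_]aba   read _ → write b, move right, go to q0
q0 | _b[a]ba   read a → write a, move right, go to q0
q0 | _ba[b]a   read b → write _, move right, go to q1
q1 | _ba_[a]
M halts after 8 transitions.

8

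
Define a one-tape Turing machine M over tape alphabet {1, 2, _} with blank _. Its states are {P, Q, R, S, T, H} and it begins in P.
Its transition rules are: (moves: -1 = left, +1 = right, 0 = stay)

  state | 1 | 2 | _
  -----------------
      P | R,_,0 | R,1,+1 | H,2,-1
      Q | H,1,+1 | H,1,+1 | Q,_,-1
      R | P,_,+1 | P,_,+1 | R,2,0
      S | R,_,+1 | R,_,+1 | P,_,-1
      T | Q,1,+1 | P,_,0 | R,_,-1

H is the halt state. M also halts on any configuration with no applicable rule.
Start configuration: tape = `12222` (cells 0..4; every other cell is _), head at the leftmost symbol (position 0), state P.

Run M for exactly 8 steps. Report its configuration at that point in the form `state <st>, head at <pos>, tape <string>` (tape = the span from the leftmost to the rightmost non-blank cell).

state H, head at 4, tape 1_1_2

P | [1]2222_   read 1 → write _, move 0, go to R
R | [_]2222_   read _ → write 2, move 0, go to R
R | [2]2222_   read 2 → write _, move +1, go to P
P | _[2]222_   read 2 → write 1, move +1, go to R
R | _1[2]22_   read 2 → write _, move +1, go to P
P | _1_[2]2_   read 2 → write 1, move +1, go to R
R | _1_1[2]_   read 2 → write _, move +1, go to P
P | _1_1_[_]   read _ → write 2, move -1, go to H
H | _1_1[_]2
After 8 steps: state H, head at 4, tape 1_1_2.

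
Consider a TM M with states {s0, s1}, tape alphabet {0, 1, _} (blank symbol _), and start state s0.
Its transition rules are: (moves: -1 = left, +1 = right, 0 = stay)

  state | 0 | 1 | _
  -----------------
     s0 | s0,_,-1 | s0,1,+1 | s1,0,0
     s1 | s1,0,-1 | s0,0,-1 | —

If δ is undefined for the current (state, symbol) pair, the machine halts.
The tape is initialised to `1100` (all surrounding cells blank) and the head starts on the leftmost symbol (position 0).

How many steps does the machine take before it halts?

state=s0 head=0 tape=__[1]100   (s0,1)→(s0,1,+1)
state=s0 head=1 tape=__1[1]00   (s0,1)→(s0,1,+1)
state=s0 head=2 tape=__11[0]0   (s0,0)→(s0,_,-1)
state=s0 head=1 tape=__1[1]_0   (s0,1)→(s0,1,+1)
state=s0 head=2 tape=__11[_]0   (s0,_)→(s1,0,0)
state=s1 head=2 tape=__11[0]0   (s1,0)→(s1,0,-1)
state=s1 head=1 tape=__1[1]00   (s1,1)→(s0,0,-1)
state=s0 head=0 tape=__[1]000   (s0,1)→(s0,1,+1)
state=s0 head=1 tape=__1[0]00   (s0,0)→(s0,_,-1)
state=s0 head=0 tape=__[1]_00   (s0,1)→(s0,1,+1)
state=s0 head=1 tape=__1[_]00   (s0,_)→(s1,0,0)
state=s1 head=1 tape=__1[0]00   (s1,0)→(s1,0,-1)
state=s1 head=0 tape=__[1]000   (s1,1)→(s0,0,-1)
state=s0 head=-1 tape=_[_]0000   (s0,_)→(s1,0,0)
state=s1 head=-1 tape=_[0]0000   (s1,0)→(s1,0,-1)
state=s1 head=-2 tape=[_]00000
M halts after 15 transitions.

15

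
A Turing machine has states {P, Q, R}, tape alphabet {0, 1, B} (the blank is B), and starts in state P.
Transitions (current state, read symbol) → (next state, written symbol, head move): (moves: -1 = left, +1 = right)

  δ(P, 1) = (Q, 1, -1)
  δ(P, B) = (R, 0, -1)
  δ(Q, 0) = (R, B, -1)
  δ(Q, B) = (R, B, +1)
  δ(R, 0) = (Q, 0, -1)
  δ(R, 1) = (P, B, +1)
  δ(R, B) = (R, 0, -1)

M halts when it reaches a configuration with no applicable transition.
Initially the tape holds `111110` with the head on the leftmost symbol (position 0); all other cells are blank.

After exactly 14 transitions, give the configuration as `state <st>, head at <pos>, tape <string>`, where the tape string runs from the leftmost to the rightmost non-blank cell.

P | B[1]11110   read 1 → write 1, move -1, go to Q
Q | [B]111110   read B → write B, move +1, go to R
R | B[1]11110   read 1 → write B, move +1, go to P
P | BB[1]1110   read 1 → write 1, move -1, go to Q
Q | B[B]11110   read B → write B, move +1, go to R
R | BB[1]1110   read 1 → write B, move +1, go to P
P | BBB[1]110   read 1 → write 1, move -1, go to Q
Q | BB[B]1110   read B → write B, move +1, go to R
R | BBB[1]110   read 1 → write B, move +1, go to P
P | BBBB[1]10   read 1 → write 1, move -1, go to Q
Q | BBB[B]110   read B → write B, move +1, go to R
R | BBBB[1]10   read 1 → write B, move +1, go to P
P | BBBBB[1]0   read 1 → write 1, move -1, go to Q
Q | BBBB[B]10   read B → write B, move +1, go to R
R | BBBBB[1]0
After 14 steps: state R, head at 4, tape 10.

state R, head at 4, tape 10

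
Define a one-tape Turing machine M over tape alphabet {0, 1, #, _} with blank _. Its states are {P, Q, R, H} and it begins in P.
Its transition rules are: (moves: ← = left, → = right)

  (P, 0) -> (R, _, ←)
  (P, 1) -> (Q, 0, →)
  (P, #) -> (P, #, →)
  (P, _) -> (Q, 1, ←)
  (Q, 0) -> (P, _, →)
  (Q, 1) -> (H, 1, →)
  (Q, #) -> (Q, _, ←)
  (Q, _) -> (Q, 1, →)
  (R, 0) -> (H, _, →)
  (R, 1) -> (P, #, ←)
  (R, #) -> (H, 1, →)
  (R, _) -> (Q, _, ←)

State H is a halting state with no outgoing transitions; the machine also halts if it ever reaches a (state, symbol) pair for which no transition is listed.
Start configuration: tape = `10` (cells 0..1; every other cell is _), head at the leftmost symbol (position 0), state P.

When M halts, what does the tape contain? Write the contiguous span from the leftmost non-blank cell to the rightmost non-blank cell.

011

state=P head=0 tape=[1]0__   (P,1)→(Q,0,→)
state=Q head=1 tape=0[0]__   (Q,0)→(P,_,→)
state=P head=2 tape=0_[_]_   (P,_)→(Q,1,←)
state=Q head=1 tape=0[_]1_   (Q,_)→(Q,1,→)
state=Q head=2 tape=01[1]_   (Q,1)→(H,1,→)
state=H head=3 tape=011[_]
The non-blank tape span at halt is 011.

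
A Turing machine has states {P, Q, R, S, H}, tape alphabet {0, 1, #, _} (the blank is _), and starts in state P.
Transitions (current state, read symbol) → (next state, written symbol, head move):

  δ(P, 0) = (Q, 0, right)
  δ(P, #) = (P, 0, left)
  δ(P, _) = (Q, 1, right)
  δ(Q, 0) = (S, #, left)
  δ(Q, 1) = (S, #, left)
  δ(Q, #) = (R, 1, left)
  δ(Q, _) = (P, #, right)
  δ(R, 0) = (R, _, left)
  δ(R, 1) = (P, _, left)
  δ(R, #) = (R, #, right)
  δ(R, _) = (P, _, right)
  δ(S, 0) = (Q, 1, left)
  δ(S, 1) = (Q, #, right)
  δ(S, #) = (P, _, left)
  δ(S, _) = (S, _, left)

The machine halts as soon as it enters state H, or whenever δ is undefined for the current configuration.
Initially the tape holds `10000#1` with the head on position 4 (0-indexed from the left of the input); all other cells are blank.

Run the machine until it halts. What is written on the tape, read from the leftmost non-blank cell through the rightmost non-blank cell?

1#1#1#11

state=P head=4 tape=_1000[0]#1   (P,0)→(Q,0,right)
state=Q head=5 tape=_10000[#]1   (Q,#)→(R,1,left)
state=R head=4 tape=_1000[0]11   (R,0)→(R,_,left)
state=R head=3 tape=_100[0]_11   (R,0)→(R,_,left)
state=R head=2 tape=_10[0]__11   (R,0)→(R,_,left)
state=R head=1 tape=_1[0]___11   (R,0)→(R,_,left)
state=R head=0 tape=_[1]____11   (R,1)→(P,_,left)
state=P head=-1 tape=[_]_____11   (P,_)→(Q,1,right)
state=Q head=0 tape=1[_]____11   (Q,_)→(P,#,right)
state=P head=1 tape=1#[_]___11   (P,_)→(Q,1,right)
state=Q head=2 tape=1#1[_]__11   (Q,_)→(P,#,right)
state=P head=3 tape=1#1#[_]_11   (P,_)→(Q,1,right)
state=Q head=4 tape=1#1#1[_]11   (Q,_)→(P,#,right)
state=P head=5 tape=1#1#1#[1]1
The non-blank tape span at halt is 1#1#1#11.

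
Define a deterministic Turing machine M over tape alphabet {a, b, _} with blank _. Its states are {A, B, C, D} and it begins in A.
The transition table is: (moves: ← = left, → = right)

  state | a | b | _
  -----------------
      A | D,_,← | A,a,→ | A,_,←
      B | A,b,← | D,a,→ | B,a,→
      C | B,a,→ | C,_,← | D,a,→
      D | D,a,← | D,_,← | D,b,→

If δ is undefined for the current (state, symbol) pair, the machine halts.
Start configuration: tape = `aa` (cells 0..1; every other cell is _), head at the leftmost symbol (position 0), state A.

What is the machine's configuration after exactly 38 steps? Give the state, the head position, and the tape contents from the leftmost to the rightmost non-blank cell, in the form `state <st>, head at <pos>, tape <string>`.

state D, head at 0, tape bbbbb_a

A | _____[a]a   read a → write _, move ←, go to D
D | ____[_]_a   read _ → write b, move →, go to D
D | ____b[_]a   read _ → write b, move →, go to D
D | ____bb[a]   read a → write a, move ←, go to D
D | ____b[b]a   read b → write _, move ←, go to D
D | ____[b]_a   read b → write _, move ←, go to D
D | ___[_]__a   read _ → write b, move →, go to D
D | ___b[_]_a   read _ → write b, move →, go to D
D | ___bb[_]a   read _ → write b, move →, go to D
D | ___bbb[a]   read a → write a, move ←, go to D
D | ___bb[b]a   read b → write _, move ←, go to D
D | ___b[b]_a   read b → write _, move ←, go to D
D | ___[b]__a   read b → write _, move ←, go to D
D | __[_]___a   read _ → write b, move →, go to D
D | __b[_]__a   read _ → write b, move →, go to D
D | __bb[_]_a   read _ → write b, move →, go to D
D | __bbb[_]a   read _ → write b, move →, go to D
D | __bbbb[a]   read a → write a, move ←, go to D
D | __bbb[b]a   read b → write _, move ←, go to D
D | __bb[b]_a   read b → write _, move ←, go to D
D | __b[b]__a   read b → write _, move ←, go to D
D | __[b]___a   read b → write _, move ←, go to D
D | _[_]____a   read _ → write b, move →, go to D
D | _b[_]___a   read _ → write b, move →, go to D
D | _bb[_]__a   read _ → write b, move →, go to D
D | _bbb[_]_a   read _ → write b, move →, go to D
D | _bbbb[_]a   read _ → write b, move →, go to D
D | _bbbbb[a]   read a → write a, move ←, go to D
D | _bbbb[b]a   read b → write _, move ←, go to D
D | _bbb[b]_a   read b → write _, move ←, go to D
D | _bb[b]__a   read b → write _, move ←, go to D
D | _b[b]___a   read b → write _, move ←, go to D
D | _[b]____a   read b → write _, move ←, go to D
D | [_]_____a   read _ → write b, move →, go to D
D | b[_]____a   read _ → write b, move →, go to D
D | bb[_]___a   read _ → write b, move →, go to D
D | bbb[_]__a   read _ → write b, move →, go to D
D | bbbb[_]_a   read _ → write b, move →, go to D
D | bbbbb[_]a
After 38 steps: state D, head at 0, tape bbbbb_a.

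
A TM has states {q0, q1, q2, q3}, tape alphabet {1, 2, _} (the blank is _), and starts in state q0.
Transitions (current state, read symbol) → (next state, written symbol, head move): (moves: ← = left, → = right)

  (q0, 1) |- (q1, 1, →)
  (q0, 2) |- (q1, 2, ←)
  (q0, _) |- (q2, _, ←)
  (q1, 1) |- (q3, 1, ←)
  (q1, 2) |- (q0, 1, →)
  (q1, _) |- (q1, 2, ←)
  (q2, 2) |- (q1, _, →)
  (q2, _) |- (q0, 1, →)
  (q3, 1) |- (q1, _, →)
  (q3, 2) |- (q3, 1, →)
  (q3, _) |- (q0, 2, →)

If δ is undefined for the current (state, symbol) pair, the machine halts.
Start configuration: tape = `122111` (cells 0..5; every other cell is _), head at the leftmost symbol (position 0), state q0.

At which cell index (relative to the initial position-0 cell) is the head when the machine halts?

state=q0 head=0 tape=[1]22111__   (q0,1)→(q1,1,→)
state=q1 head=1 tape=1[2]2111__   (q1,2)→(q0,1,→)
state=q0 head=2 tape=11[2]111__   (q0,2)→(q1,2,←)
state=q1 head=1 tape=1[1]2111__   (q1,1)→(q3,1,←)
state=q3 head=0 tape=[1]12111__   (q3,1)→(q1,_,→)
state=q1 head=1 tape=_[1]2111__   (q1,1)→(q3,1,←)
state=q3 head=0 tape=[_]12111__   (q3,_)→(q0,2,→)
state=q0 head=1 tape=2[1]2111__   (q0,1)→(q1,1,→)
state=q1 head=2 tape=21[2]111__   (q1,2)→(q0,1,→)
state=q0 head=3 tape=211[1]11__   (q0,1)→(q1,1,→)
state=q1 head=4 tape=2111[1]1__   (q1,1)→(q3,1,←)
state=q3 head=3 tape=211[1]11__   (q3,1)→(q1,_,→)
state=q1 head=4 tape=211_[1]1__   (q1,1)→(q3,1,←)
state=q3 head=3 tape=211[_]11__   (q3,_)→(q0,2,→)
state=q0 head=4 tape=2112[1]1__   (q0,1)→(q1,1,→)
state=q1 head=5 tape=21121[1]__   (q1,1)→(q3,1,←)
state=q3 head=4 tape=2112[1]1__   (q3,1)→(q1,_,→)
state=q1 head=5 tape=2112_[1]__   (q1,1)→(q3,1,←)
state=q3 head=4 tape=2112[_]1__   (q3,_)→(q0,2,→)
state=q0 head=5 tape=21122[1]__   (q0,1)→(q1,1,→)
state=q1 head=6 tape=211221[_]_   (q1,_)→(q1,2,←)
state=q1 head=5 tape=21122[1]2_   (q1,1)→(q3,1,←)
state=q3 head=4 tape=2112[2]12_   (q3,2)→(q3,1,→)
state=q3 head=5 tape=21121[1]2_   (q3,1)→(q1,_,→)
state=q1 head=6 tape=21121_[2]_   (q1,2)→(q0,1,→)
state=q0 head=7 tape=21121_1[_]   (q0,_)→(q2,_,←)
state=q2 head=6 tape=21121_[1]_
At halt the head is at cell 6.

6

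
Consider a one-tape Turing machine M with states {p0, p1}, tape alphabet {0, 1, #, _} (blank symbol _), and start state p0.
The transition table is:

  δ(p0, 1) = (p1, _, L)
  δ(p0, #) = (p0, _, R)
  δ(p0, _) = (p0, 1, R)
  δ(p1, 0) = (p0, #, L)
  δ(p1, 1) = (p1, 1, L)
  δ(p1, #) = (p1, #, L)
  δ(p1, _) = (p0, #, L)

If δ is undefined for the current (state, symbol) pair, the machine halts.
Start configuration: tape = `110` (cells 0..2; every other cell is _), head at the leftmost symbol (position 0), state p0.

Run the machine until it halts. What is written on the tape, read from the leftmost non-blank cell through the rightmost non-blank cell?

state=p0 head=0 tape=______[1]10   (p0,1)→(p1,_,L)
state=p1 head=-1 tape=_____[_]_10   (p1,_)→(p0,#,L)
state=p0 head=-2 tape=____[_]#_10   (p0,_)→(p0,1,R)
state=p0 head=-1 tape=____1[#]_10   (p0,#)→(p0,_,R)
state=p0 head=0 tape=____1_[_]10   (p0,_)→(p0,1,R)
state=p0 head=1 tape=____1_1[1]0   (p0,1)→(p1,_,L)
state=p1 head=0 tape=____1_[1]_0   (p1,1)→(p1,1,L)
state=p1 head=-1 tape=____1[_]1_0   (p1,_)→(p0,#,L)
state=p0 head=-2 tape=____[1]#1_0   (p0,1)→(p1,_,L)
state=p1 head=-3 tape=___[_]_#1_0   (p1,_)→(p0,#,L)
state=p0 head=-4 tape=__[_]#_#1_0   (p0,_)→(p0,1,R)
state=p0 head=-3 tape=__1[#]_#1_0   (p0,#)→(p0,_,R)
state=p0 head=-2 tape=__1_[_]#1_0   (p0,_)→(p0,1,R)
state=p0 head=-1 tape=__1_1[#]1_0   (p0,#)→(p0,_,R)
state=p0 head=0 tape=__1_1_[1]_0   (p0,1)→(p1,_,L)
state=p1 head=-1 tape=__1_1[_]__0   (p1,_)→(p0,#,L)
state=p0 head=-2 tape=__1_[1]#__0   (p0,1)→(p1,_,L)
state=p1 head=-3 tape=__1[_]_#__0   (p1,_)→(p0,#,L)
state=p0 head=-4 tape=__[1]#_#__0   (p0,1)→(p1,_,L)
state=p1 head=-5 tape=_[_]_#_#__0   (p1,_)→(p0,#,L)
state=p0 head=-6 tape=[_]#_#_#__0   (p0,_)→(p0,1,R)
state=p0 head=-5 tape=1[#]_#_#__0   (p0,#)→(p0,_,R)
state=p0 head=-4 tape=1_[_]#_#__0   (p0,_)→(p0,1,R)
state=p0 head=-3 tape=1_1[#]_#__0   (p0,#)→(p0,_,R)
state=p0 head=-2 tape=1_1_[_]#__0   (p0,_)→(p0,1,R)
state=p0 head=-1 tape=1_1_1[#]__0   (p0,#)→(p0,_,R)
state=p0 head=0 tape=1_1_1_[_]_0   (p0,_)→(p0,1,R)
state=p0 head=1 tape=1_1_1_1[_]0   (p0,_)→(p0,1,R)
state=p0 head=2 tape=1_1_1_11[0]
The non-blank tape span at halt is 1_1_1_110.

1_1_1_110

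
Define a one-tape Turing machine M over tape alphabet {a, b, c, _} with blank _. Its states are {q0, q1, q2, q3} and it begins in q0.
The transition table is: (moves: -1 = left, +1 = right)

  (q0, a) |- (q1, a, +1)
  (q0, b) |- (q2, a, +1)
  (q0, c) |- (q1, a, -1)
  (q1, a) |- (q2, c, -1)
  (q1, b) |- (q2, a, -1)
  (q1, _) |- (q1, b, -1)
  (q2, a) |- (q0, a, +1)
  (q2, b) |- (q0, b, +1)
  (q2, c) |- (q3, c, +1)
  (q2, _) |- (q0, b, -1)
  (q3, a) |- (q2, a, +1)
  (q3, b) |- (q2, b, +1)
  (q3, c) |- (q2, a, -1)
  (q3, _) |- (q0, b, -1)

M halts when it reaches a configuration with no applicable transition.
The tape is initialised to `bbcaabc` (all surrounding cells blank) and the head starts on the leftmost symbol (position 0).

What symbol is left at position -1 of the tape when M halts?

state=q0 head=0 tape=__[b]bcaabc   (q0,b)→(q2,a,+1)
state=q2 head=1 tape=__a[b]caabc   (q2,b)→(q0,b,+1)
state=q0 head=2 tape=__ab[c]aabc   (q0,c)→(q1,a,-1)
state=q1 head=1 tape=__a[b]aaabc   (q1,b)→(q2,a,-1)
state=q2 head=0 tape=__[a]aaaabc   (q2,a)→(q0,a,+1)
state=q0 head=1 tape=__a[a]aaabc   (q0,a)→(q1,a,+1)
state=q1 head=2 tape=__aa[a]aabc   (q1,a)→(q2,c,-1)
state=q2 head=1 tape=__a[a]caabc   (q2,a)→(q0,a,+1)
state=q0 head=2 tape=__aa[c]aabc   (q0,c)→(q1,a,-1)
state=q1 head=1 tape=__a[a]aaabc   (q1,a)→(q2,c,-1)
state=q2 head=0 tape=__[a]caaabc   (q2,a)→(q0,a,+1)
state=q0 head=1 tape=__a[c]aaabc   (q0,c)→(q1,a,-1)
state=q1 head=0 tape=__[a]aaaabc   (q1,a)→(q2,c,-1)
state=q2 head=-1 tape=_[_]caaaabc   (q2,_)→(q0,b,-1)
state=q0 head=-2 tape=[_]bcaaaabc
Cell -1 holds b when M halts.

b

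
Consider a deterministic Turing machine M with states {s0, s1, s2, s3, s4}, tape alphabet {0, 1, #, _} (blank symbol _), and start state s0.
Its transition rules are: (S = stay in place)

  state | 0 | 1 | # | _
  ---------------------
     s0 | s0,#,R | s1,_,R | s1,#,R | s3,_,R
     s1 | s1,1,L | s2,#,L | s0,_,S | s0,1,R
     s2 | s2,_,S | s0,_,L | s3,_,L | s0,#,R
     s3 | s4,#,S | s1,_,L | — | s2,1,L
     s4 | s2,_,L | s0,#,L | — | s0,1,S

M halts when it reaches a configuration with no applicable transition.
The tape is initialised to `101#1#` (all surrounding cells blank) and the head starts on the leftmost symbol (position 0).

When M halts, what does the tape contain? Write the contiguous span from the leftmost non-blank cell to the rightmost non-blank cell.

1##1_#

state=s0 head=0 tape=[1]01#1#   (s0,1)→(s1,_,R)
state=s1 head=1 tape=_[0]1#1#   (s1,0)→(s1,1,L)
state=s1 head=0 tape=[_]11#1#   (s1,_)→(s0,1,R)
state=s0 head=1 tape=1[1]1#1#   (s0,1)→(s1,_,R)
state=s1 head=2 tape=1_[1]#1#   (s1,1)→(s2,#,L)
state=s2 head=1 tape=1[_]##1#   (s2,_)→(s0,#,R)
state=s0 head=2 tape=1#[#]#1#   (s0,#)→(s1,#,R)
state=s1 head=3 tape=1##[#]1#   (s1,#)→(s0,_,S)
state=s0 head=3 tape=1##[_]1#   (s0,_)→(s3,_,R)
state=s3 head=4 tape=1##_[1]#   (s3,1)→(s1,_,L)
state=s1 head=3 tape=1##[_]_#   (s1,_)→(s0,1,R)
state=s0 head=4 tape=1##1[_]#   (s0,_)→(s3,_,R)
state=s3 head=5 tape=1##1_[#]
The non-blank tape span at halt is 1##1_#.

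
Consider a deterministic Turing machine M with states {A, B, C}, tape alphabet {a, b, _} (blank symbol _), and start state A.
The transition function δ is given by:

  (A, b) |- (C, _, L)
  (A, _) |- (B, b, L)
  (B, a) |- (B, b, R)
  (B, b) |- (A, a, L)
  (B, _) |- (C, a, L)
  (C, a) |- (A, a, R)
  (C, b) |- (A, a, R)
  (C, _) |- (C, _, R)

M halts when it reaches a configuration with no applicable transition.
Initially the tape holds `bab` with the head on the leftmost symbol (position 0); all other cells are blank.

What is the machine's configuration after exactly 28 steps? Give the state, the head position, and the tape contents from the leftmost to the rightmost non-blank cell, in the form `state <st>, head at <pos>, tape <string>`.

state=A head=0 tape=_[b]ab___   (A,b)→(C,_,L)
state=C head=-1 tape=[_]_ab___   (C,_)→(C,_,R)
state=C head=0 tape=_[_]ab___   (C,_)→(C,_,R)
state=C head=1 tape=__[a]b___   (C,a)→(A,a,R)
state=A head=2 tape=__a[b]___   (A,b)→(C,_,L)
state=C head=1 tape=__[a]____   (C,a)→(A,a,R)
state=A head=2 tape=__a[_]___   (A,_)→(B,b,L)
state=B head=1 tape=__[a]b___   (B,a)→(B,b,R)
state=B head=2 tape=__b[b]___   (B,b)→(A,a,L)
state=A head=1 tape=__[b]a___   (A,b)→(C,_,L)
state=C head=0 tape=_[_]_a___   (C,_)→(C,_,R)
state=C head=1 tape=__[_]a___   (C,_)→(C,_,R)
state=C head=2 tape=___[a]___   (C,a)→(A,a,R)
state=A head=3 tape=___a[_]__   (A,_)→(B,b,L)
state=B head=2 tape=___[a]b__   (B,a)→(B,b,R)
state=B head=3 tape=___b[b]__   (B,b)→(A,a,L)
state=A head=2 tape=___[b]a__   (A,b)→(C,_,L)
state=C head=1 tape=__[_]_a__   (C,_)→(C,_,R)
state=C head=2 tape=___[_]a__   (C,_)→(C,_,R)
state=C head=3 tape=____[a]__   (C,a)→(A,a,R)
state=A head=4 tape=____a[_]_   (A,_)→(B,b,L)
state=B head=3 tape=____[a]b_   (B,a)→(B,b,R)
state=B head=4 tape=____b[b]_   (B,b)→(A,a,L)
state=A head=3 tape=____[b]a_   (A,b)→(C,_,L)
state=C head=2 tape=___[_]_a_   (C,_)→(C,_,R)
state=C head=3 tape=____[_]a_   (C,_)→(C,_,R)
state=C head=4 tape=_____[a]_   (C,a)→(A,a,R)
state=A head=5 tape=_____a[_]   (A,_)→(B,b,L)
state=B head=4 tape=_____[a]b
After 28 steps: state B, head at 4, tape ab.

state B, head at 4, tape ab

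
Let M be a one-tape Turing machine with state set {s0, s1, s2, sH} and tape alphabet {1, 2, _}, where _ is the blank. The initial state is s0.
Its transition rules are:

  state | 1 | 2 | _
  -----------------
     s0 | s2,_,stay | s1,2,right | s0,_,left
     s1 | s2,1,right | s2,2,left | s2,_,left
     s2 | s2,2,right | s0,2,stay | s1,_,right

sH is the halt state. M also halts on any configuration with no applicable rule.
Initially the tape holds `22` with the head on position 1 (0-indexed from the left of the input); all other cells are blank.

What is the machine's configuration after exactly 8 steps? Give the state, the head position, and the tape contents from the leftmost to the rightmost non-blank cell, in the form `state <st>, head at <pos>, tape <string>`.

state s2, head at 1, tape 22

s0 | 2[2]_   read 2 → write 2, move right, go to s1
s1 | 22[_]   read _ → write _, move left, go to s2
s2 | 2[2]_   read 2 → write 2, move stay, go to s0
s0 | 2[2]_   read 2 → write 2, move right, go to s1
s1 | 22[_]   read _ → write _, move left, go to s2
s2 | 2[2]_   read 2 → write 2, move stay, go to s0
s0 | 2[2]_   read 2 → write 2, move right, go to s1
s1 | 22[_]   read _ → write _, move left, go to s2
s2 | 2[2]_
After 8 steps: state s2, head at 1, tape 22.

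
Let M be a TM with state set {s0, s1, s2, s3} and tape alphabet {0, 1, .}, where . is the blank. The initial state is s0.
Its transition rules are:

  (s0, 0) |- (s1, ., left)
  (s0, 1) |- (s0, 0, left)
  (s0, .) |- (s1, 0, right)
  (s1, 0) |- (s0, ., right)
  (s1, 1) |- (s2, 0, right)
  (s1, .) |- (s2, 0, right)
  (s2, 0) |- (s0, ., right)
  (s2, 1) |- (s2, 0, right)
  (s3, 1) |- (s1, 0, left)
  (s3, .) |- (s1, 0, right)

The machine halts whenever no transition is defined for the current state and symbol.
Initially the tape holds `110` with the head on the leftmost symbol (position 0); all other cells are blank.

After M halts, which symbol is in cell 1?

0

state=s0 head=0 tape=.[1]10   (s0,1)→(s0,0,left)
state=s0 head=-1 tape=[.]010   (s0,.)→(s1,0,right)
state=s1 head=0 tape=0[0]10   (s1,0)→(s0,.,right)
state=s0 head=1 tape=0.[1]0   (s0,1)→(s0,0,left)
state=s0 head=0 tape=0[.]00   (s0,.)→(s1,0,right)
state=s1 head=1 tape=00[0]0   (s1,0)→(s0,.,right)
state=s0 head=2 tape=00.[0]   (s0,0)→(s1,.,left)
state=s1 head=1 tape=00[.].   (s1,.)→(s2,0,right)
state=s2 head=2 tape=000[.]
Cell 1 holds 0 when M halts.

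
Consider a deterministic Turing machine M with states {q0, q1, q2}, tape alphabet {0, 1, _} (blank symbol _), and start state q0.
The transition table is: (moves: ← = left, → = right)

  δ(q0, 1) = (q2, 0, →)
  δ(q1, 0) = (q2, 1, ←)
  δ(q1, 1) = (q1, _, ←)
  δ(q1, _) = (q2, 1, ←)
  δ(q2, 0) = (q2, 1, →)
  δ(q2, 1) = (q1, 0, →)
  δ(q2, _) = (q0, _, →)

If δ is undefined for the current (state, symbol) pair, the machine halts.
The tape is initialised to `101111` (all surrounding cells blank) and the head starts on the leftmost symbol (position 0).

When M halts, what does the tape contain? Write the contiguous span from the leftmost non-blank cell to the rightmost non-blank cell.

0____1

state=q0 head=0 tape=_[1]01111   (q0,1)→(q2,0,→)
state=q2 head=1 tape=_0[0]1111   (q2,0)→(q2,1,→)
state=q2 head=2 tape=_01[1]111   (q2,1)→(q1,0,→)
state=q1 head=3 tape=_010[1]11   (q1,1)→(q1,_,←)
state=q1 head=2 tape=_01[0]_11   (q1,0)→(q2,1,←)
state=q2 head=1 tape=_0[1]1_11   (q2,1)→(q1,0,→)
state=q1 head=2 tape=_00[1]_11   (q1,1)→(q1,_,←)
state=q1 head=1 tape=_0[0]__11   (q1,0)→(q2,1,←)
state=q2 head=0 tape=_[0]1__11   (q2,0)→(q2,1,→)
state=q2 head=1 tape=_1[1]__11   (q2,1)→(q1,0,→)
state=q1 head=2 tape=_10[_]_11   (q1,_)→(q2,1,←)
state=q2 head=1 tape=_1[0]1_11   (q2,0)→(q2,1,→)
state=q2 head=2 tape=_11[1]_11   (q2,1)→(q1,0,→)
state=q1 head=3 tape=_110[_]11   (q1,_)→(q2,1,←)
state=q2 head=2 tape=_11[0]111   (q2,0)→(q2,1,→)
state=q2 head=3 tape=_111[1]11   (q2,1)→(q1,0,→)
state=q1 head=4 tape=_1110[1]1   (q1,1)→(q1,_,←)
state=q1 head=3 tape=_111[0]_1   (q1,0)→(q2,1,←)
state=q2 head=2 tape=_11[1]1_1   (q2,1)→(q1,0,→)
state=q1 head=3 tape=_110[1]_1   (q1,1)→(q1,_,←)
state=q1 head=2 tape=_11[0]__1   (q1,0)→(q2,1,←)
state=q2 head=1 tape=_1[1]1__1   (q2,1)→(q1,0,→)
state=q1 head=2 tape=_10[1]__1   (q1,1)→(q1,_,←)
state=q1 head=1 tape=_1[0]___1   (q1,0)→(q2,1,←)
state=q2 head=0 tape=_[1]1___1   (q2,1)→(q1,0,→)
state=q1 head=1 tape=_0[1]___1   (q1,1)→(q1,_,←)
state=q1 head=0 tape=_[0]____1   (q1,0)→(q2,1,←)
state=q2 head=-1 tape=[_]1____1   (q2,_)→(q0,_,→)
state=q0 head=0 tape=_[1]____1   (q0,1)→(q2,0,→)
state=q2 head=1 tape=_0[_]___1   (q2,_)→(q0,_,→)
state=q0 head=2 tape=_0_[_]__1
The non-blank tape span at halt is 0____1.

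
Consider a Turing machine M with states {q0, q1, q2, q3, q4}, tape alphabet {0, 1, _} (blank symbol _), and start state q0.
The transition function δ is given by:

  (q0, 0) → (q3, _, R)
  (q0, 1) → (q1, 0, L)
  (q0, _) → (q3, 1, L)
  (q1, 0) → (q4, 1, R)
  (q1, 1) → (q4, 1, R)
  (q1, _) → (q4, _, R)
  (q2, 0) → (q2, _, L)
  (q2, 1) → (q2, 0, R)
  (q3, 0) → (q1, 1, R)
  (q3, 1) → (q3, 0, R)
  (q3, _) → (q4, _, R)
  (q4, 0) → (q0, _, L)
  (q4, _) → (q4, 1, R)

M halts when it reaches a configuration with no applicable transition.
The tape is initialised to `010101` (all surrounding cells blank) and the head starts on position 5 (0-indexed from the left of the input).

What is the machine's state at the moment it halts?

state=q0 head=5 tape=__01010[1]   (q0,1)→(q1,0,L)
state=q1 head=4 tape=__0101[0]0   (q1,0)→(q4,1,R)
state=q4 head=5 tape=__01011[0]   (q4,0)→(q0,_,L)
state=q0 head=4 tape=__0101[1]_   (q0,1)→(q1,0,L)
state=q1 head=3 tape=__010[1]0_   (q1,1)→(q4,1,R)
state=q4 head=4 tape=__0101[0]_   (q4,0)→(q0,_,L)
state=q0 head=3 tape=__010[1]__   (q0,1)→(q1,0,L)
state=q1 head=2 tape=__01[0]0__   (q1,0)→(q4,1,R)
state=q4 head=3 tape=__011[0]__   (q4,0)→(q0,_,L)
state=q0 head=2 tape=__01[1]___   (q0,1)→(q1,0,L)
state=q1 head=1 tape=__0[1]0___   (q1,1)→(q4,1,R)
state=q4 head=2 tape=__01[0]___   (q4,0)→(q0,_,L)
state=q0 head=1 tape=__0[1]____   (q0,1)→(q1,0,L)
state=q1 head=0 tape=__[0]0____   (q1,0)→(q4,1,R)
state=q4 head=1 tape=__1[0]____   (q4,0)→(q0,_,L)
state=q0 head=0 tape=__[1]_____   (q0,1)→(q1,0,L)
state=q1 head=-1 tape=_[_]0_____   (q1,_)→(q4,_,R)
state=q4 head=0 tape=__[0]_____   (q4,0)→(q0,_,L)
state=q0 head=-1 tape=_[_]______   (q0,_)→(q3,1,L)
state=q3 head=-2 tape=[_]1______   (q3,_)→(q4,_,R)
state=q4 head=-1 tape=_[1]______
No transition is defined for (q4, 1); M halts in state q4.

q4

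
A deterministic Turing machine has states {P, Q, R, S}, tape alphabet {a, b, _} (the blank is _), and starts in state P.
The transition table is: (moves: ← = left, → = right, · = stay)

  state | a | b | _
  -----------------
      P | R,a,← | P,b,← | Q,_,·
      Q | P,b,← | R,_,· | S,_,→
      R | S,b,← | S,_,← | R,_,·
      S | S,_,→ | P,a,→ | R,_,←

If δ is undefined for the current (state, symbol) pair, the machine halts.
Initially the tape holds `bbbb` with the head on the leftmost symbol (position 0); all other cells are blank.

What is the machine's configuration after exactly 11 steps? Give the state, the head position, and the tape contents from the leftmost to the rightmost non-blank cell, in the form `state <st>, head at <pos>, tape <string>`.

P | _[b]bbb   read b → write b, move ←, go to P
P | [_]bbbb   read _ → write _, move ·, go to Q
Q | [_]bbbb   read _ → write _, move →, go to S
S | _[b]bbb   read b → write a, move →, go to P
P | _a[b]bb   read b → write b, move ←, go to P
P | _[a]bbb   read a → write a, move ←, go to R
R | [_]abbb   read _ → write _, move ·, go to R
R | [_]abbb   read _ → write _, move ·, go to R
R | [_]abbb   read _ → write _, move ·, go to R
R | [_]abbb   read _ → write _, move ·, go to R
R | [_]abbb   read _ → write _, move ·, go to R
R | [_]abbb
After 11 steps: state R, head at -1, tape abbb.

state R, head at -1, tape abbb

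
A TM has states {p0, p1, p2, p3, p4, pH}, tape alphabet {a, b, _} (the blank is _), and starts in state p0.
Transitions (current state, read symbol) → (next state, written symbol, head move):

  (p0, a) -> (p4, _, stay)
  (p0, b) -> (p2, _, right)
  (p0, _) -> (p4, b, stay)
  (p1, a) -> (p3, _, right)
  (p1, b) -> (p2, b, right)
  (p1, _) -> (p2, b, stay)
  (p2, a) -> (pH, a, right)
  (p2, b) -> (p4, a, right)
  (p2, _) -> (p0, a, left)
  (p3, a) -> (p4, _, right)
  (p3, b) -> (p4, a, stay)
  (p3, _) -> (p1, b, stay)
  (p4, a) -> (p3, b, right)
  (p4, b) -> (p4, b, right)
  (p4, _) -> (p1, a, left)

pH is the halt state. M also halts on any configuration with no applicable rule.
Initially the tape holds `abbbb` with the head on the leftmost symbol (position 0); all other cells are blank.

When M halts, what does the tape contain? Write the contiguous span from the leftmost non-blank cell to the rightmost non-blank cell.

p0 | _[a]bbbb___   read a → write _, move stay, go to p4
p4 | _[_]bbbb___   read _ → write a, move left, go to p1
p1 | [_]abbbb___   read _ → write b, move stay, go to p2
p2 | [b]abbbb___   read b → write a, move right, go to p4
p4 | a[a]bbbb___   read a → write b, move right, go to p3
p3 | ab[b]bbb___   read b → write a, move stay, go to p4
p4 | ab[a]bbb___   read a → write b, move right, go to p3
p3 | abb[b]bb___   read b → write a, move stay, go to p4
p4 | abb[a]bb___   read a → write b, move right, go to p3
p3 | abbb[b]b___   read b → write a, move stay, go to p4
p4 | abbb[a]b___   read a → write b, move right, go to p3
p3 | abbbb[b]___   read b → write a, move stay, go to p4
p4 | abbbb[a]___   read a → write b, move right, go to p3
p3 | abbbbb[_]__   read _ → write b, move stay, go to p1
p1 | abbbbb[b]__   read b → write b, move right, go to p2
p2 | abbbbbb[_]_   read _ → write a, move left, go to p0
p0 | abbbbb[b]a_   read b → write _, move right, go to p2
p2 | abbbbb_[a]_   read a → write a, move right, go to pH
pH | abbbbb_a[_]
The non-blank tape span at halt is abbbbb_a.

abbbbb_a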